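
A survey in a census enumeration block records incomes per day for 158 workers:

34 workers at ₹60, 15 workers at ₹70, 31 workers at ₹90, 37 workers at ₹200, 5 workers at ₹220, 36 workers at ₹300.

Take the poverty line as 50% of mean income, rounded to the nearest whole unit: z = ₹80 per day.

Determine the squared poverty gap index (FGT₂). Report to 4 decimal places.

Below z: 34×₹60, 15×₹70 (q = 49 of N = 158).
Shortfall ratios: (80−60)/80 = 0.2500 (×34); (80−70)/80 = 0.1250 (×15).
Squared: 0.0625 (×34); 0.0156 (×15).
Sum = 2.359375; P₂ = 2.359375 / 158 = 0.0149.

0.0149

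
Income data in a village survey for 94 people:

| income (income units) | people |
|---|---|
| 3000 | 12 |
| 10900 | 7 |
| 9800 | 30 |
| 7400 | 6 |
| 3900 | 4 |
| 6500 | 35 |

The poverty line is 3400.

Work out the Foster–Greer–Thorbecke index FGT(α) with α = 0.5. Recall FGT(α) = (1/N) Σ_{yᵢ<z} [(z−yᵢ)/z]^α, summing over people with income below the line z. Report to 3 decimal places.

Incomes under z: 12×3000 (q = 12 of N = 94).
Gap ratios (z−y)/z: (3400−3000)/3400 = 0.1176 (×12).
Raised to α = 0.5: 0.34300 (×12).
Sum = 4.115966; FGT(0.5) = 4.115966 / 94 = 0.044.

0.044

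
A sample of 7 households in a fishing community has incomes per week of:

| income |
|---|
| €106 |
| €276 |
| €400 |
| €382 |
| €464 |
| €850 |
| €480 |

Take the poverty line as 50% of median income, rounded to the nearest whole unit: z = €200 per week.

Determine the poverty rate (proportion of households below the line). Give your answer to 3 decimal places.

0.143

1 of the 7 households have income below €200.
H = 1/7 = 0.143.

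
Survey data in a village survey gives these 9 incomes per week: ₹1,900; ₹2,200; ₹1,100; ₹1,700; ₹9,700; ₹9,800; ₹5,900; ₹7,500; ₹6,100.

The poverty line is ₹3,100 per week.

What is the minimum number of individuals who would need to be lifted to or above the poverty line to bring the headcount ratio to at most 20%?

4 of the 9 individuals are poor, so H = 4/9 = 0.444.
A headcount ratio of at most 20% allows at most ⌊0.20 × 9⌋ = 1 poor individuals.
So at least 4 − 1 = 3 must be lifted.

3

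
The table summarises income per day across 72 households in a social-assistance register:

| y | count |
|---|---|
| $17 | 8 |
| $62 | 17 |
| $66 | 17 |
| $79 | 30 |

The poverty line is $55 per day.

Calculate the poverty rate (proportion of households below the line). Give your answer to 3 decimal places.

8 of the 72 households have income below $55.
H = 8/72 = 0.111.

0.111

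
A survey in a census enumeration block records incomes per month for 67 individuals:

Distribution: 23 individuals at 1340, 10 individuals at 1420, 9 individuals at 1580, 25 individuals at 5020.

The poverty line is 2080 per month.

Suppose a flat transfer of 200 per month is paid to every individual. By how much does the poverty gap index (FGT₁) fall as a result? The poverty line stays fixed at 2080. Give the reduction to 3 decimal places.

Before: below the line — 23×1340, 10×1420, 9×1580; poverty gap index (FGT₁) = 0.20178.
After the 200 transfer: below the line — 23×1540, 10×1620, 9×1780; poverty gap index (FGT₁) = 0.14150.
Reduction = 0.20178 − 0.14150 = 0.060.

0.060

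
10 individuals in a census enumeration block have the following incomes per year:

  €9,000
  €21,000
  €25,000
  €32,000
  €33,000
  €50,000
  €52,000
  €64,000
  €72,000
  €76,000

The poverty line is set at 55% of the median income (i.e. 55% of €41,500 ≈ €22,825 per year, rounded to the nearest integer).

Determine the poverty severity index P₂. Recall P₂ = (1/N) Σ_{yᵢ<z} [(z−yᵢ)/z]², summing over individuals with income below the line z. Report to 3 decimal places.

Below z: €9,000, €21,000 (q = 2 of N = 10).
Normalized shortfalls: (22825−9000)/22825 = 0.6057; (22825−21000)/22825 = 0.0800.
Squared: 0.3669; 0.0064.
Sum = 0.373260; P₂ = 0.373260 / 10 = 0.037.

0.037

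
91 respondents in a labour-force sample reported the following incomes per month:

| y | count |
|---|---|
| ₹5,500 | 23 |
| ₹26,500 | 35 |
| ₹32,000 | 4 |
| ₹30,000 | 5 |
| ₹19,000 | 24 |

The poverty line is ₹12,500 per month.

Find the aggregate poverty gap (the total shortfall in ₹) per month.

₹161,000

Below z: 23×₹5,500 (q = 23 of N = 91).
Individual gaps: 23×(12500−5500) = 161000.
Aggregate gap = ₹161,000.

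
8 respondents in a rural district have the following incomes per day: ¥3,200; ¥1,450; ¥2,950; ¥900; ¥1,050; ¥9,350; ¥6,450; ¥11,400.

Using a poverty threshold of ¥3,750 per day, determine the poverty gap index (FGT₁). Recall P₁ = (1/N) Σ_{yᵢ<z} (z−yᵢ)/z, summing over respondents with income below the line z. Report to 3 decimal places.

Below the line: ¥900, ¥1,050, ¥1,450, ¥2,950, ¥3,200 (q = 5 of N = 8).
Shortfall ratios: (3750−900)/3750 = 0.7600; (3750−1050)/3750 = 0.7200; (3750−1450)/3750 = 0.6133; (3750−2950)/3750 = 0.2133; (3750−3200)/3750 = 0.1467.
Sum of shortfalls = 2.453333; P₁ averages over all N: 2.453333 / 8 = 0.307.

0.307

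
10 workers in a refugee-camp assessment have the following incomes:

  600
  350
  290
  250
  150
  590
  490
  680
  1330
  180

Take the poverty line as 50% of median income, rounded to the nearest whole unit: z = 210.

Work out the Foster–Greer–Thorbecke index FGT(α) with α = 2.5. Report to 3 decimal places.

Incomes under z: 150, 180 (q = 2 of N = 10).
Shortfall ratios: (210−150)/210 = 0.2857; (210−180)/210 = 0.1429.
Raised to α = 2.5: 0.04363; 0.00771.
Sum = 0.051348; FGT(2.5) = 0.051348 / 10 = 0.005.

0.005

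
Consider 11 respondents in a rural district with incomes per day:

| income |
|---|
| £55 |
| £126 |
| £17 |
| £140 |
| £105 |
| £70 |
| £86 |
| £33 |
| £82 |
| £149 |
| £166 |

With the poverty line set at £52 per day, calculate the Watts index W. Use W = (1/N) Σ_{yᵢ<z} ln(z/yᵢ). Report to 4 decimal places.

0.1430

Incomes under z: £17, £33 (q = 2 of N = 11).
Log shortfalls: ln(52/17) = 1.1180; ln(52/33) = 0.4547.
W = 1.572767 / 11 = 0.1430.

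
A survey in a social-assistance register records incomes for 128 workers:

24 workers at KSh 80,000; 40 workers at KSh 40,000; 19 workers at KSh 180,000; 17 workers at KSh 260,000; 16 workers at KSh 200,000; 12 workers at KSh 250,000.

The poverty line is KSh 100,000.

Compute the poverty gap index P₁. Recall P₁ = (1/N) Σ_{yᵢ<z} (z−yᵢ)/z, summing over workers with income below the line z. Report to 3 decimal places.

Incomes under z: 40×KSh 40,000, 24×KSh 80,000 (q = 64 of N = 128).
Shortfall ratios: (100000−40000)/100000 = 0.6000 (×40); (100000−80000)/100000 = 0.2000 (×24).
Sum of shortfalls = 28.800000; P₁ averages over all N: 28.800000 / 128 = 0.225.

0.225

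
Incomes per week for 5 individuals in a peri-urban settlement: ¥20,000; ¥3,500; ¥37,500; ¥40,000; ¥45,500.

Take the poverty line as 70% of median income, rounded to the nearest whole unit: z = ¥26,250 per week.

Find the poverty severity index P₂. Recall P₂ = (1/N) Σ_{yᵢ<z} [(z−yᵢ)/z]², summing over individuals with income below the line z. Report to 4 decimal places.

0.1616

Below z: ¥3,500, ¥20,000 (q = 2 of N = 5).
Gap ratios (z−y)/z: (26250−3500)/26250 = 0.8667; (26250−20000)/26250 = 0.2381.
Squared: 0.7511; 0.0567.
Sum = 0.807800; P₂ = 0.807800 / 5 = 0.1616.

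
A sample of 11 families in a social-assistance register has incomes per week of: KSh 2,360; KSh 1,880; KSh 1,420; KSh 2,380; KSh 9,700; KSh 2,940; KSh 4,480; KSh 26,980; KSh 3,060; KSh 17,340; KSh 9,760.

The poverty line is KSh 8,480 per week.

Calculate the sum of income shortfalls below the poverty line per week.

Incomes under z: KSh 1,420, KSh 1,880, KSh 2,360, KSh 2,380, KSh 2,940, KSh 3,060, KSh 4,480 (q = 7 of N = 11).
Individual gaps: 8480−1420 = 7060; 8480−1880 = 6600; 8480−2360 = 6120; 8480−2380 = 6100; 8480−2940 = 5540; 8480−3060 = 5420; 8480−4480 = 4000.
Aggregate gap = KSh 40,840.

KSh 40,840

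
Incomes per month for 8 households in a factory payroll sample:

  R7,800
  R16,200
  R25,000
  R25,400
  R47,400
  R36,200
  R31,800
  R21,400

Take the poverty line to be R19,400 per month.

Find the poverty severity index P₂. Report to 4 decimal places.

Below z: R7,800, R16,200 (q = 2 of N = 8).
Relative gaps: (19400−7800)/19400 = 0.5979; (19400−16200)/19400 = 0.1649.
Squared: 0.3575; 0.0272.
Sum = 0.384738; P₂ = 0.384738 / 8 = 0.0481.

0.0481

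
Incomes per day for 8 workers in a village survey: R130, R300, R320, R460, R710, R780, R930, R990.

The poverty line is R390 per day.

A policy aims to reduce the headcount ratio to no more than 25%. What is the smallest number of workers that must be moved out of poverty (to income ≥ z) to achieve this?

3 of the 8 workers are poor, so H = 3/8 = 0.375.
A headcount ratio of at most 25% allows at most ⌊0.25 × 8⌋ = 2 poor workers.
So at least 3 − 2 = 1 must be lifted.

1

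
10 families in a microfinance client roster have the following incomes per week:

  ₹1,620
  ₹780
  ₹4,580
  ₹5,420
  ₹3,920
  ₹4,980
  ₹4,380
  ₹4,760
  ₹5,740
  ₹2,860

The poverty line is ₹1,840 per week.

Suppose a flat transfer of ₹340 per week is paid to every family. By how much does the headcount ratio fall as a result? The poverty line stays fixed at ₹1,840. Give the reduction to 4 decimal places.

Before: below the line — ₹780, ₹1,620; headcount ratio = 0.200000.
After the ₹340 transfer: below the line — ₹1,120; headcount ratio = 0.100000.
Reduction = 0.200000 − 0.100000 = 0.1000.

0.1000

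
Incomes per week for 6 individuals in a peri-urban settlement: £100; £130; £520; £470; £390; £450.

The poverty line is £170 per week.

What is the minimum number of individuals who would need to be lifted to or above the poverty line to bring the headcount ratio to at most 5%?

Currently q = 2 of N = 6 are below the line (H = 0.333).
A headcount ratio of at most 5% allows at most ⌊0.05 × 6⌋ = 0 poor individuals.
So at least 2 − 0 = 2 must be lifted.

2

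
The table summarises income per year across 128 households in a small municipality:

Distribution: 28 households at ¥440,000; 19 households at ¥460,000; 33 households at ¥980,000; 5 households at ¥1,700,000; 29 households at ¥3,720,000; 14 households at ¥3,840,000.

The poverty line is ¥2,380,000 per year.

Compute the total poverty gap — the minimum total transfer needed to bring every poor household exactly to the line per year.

¥140,400,000

Poor units: 28×¥440,000, 19×¥460,000, 33×¥980,000, 5×¥1,700,000 (q = 85 of N = 128).
Individual gaps: 28×(2380000−440000) = 54320000; 19×(2380000−460000) = 36480000; 33×(2380000−980000) = 46200000; 5×(2380000−1700000) = 3400000.
Aggregate gap = ¥140,400,000.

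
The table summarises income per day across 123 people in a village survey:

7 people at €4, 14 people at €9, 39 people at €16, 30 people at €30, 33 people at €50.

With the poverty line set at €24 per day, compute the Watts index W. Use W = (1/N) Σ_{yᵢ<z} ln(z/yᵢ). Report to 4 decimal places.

Incomes under z: 7×€4, 14×€9, 39×€16 (q = 60 of N = 123).
Log shortfalls: ln(24/4) = 1.7918 (×7); ln(24/9) = 0.9808 (×14); ln(24/16) = 0.4055 (×39).
W = 42.087065 / 123 = 0.3422.

0.3422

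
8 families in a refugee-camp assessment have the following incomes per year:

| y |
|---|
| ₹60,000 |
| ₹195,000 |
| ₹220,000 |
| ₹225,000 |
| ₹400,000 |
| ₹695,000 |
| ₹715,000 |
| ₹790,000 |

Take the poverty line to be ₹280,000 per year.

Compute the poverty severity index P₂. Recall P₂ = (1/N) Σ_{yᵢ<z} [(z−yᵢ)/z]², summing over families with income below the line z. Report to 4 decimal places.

Incomes under z: ₹60,000, ₹195,000, ₹220,000, ₹225,000 (q = 4 of N = 8).
Gap ratios (z−y)/z: (280000−60000)/280000 = 0.7857; (280000−195000)/280000 = 0.3036; (280000−220000)/280000 = 0.2143; (280000−225000)/280000 = 0.1964.
Squared: 0.6173; 0.0922; 0.0459; 0.0386.
Sum = 0.794005; P₂ = 0.794005 / 8 = 0.0993.

0.0993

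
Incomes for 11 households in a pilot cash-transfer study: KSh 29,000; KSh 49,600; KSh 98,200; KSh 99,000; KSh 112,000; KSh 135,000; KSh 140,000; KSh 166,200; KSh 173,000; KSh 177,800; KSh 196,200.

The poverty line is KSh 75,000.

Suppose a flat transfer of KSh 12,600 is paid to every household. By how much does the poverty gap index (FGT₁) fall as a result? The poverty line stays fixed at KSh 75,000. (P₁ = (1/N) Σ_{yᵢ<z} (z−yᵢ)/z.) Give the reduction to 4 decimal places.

Before: below the line — KSh 29,000, KSh 49,600; poverty gap index (FGT₁) = 0.086545.
After the KSh 12,600 transfer: below the line — KSh 41,600, KSh 62,200; poverty gap index (FGT₁) = 0.056000.
Reduction = 0.086545 − 0.056000 = 0.0305.

0.0305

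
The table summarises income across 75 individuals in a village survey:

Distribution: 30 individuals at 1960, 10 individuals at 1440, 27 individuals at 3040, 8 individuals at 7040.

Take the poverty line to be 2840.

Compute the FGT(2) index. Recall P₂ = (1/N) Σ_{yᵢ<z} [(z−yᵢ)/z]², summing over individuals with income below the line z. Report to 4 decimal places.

0.0708

Below z: 10×1440, 30×1960 (q = 40 of N = 75).
Relative gaps: (2840−1440)/2840 = 0.4930 (×10); (2840−1960)/2840 = 0.3099 (×30).
Squared: 0.2430 (×10); 0.0960 (×30).
Sum = 5.310454; P₂ = 5.310454 / 75 = 0.0708.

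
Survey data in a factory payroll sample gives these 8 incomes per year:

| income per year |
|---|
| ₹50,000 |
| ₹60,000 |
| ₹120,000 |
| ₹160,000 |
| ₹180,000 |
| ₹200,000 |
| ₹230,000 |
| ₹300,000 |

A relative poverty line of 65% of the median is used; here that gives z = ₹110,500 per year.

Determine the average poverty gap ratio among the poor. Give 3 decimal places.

0.502

Below the line: ₹50,000, ₹60,000 (q = 2 of N = 8).
Relative gaps: 0.5475, 0.4570; sum = 1.004525.
The income-gap ratio divides by q (the poor only): 1.004525 / 2 = 0.502.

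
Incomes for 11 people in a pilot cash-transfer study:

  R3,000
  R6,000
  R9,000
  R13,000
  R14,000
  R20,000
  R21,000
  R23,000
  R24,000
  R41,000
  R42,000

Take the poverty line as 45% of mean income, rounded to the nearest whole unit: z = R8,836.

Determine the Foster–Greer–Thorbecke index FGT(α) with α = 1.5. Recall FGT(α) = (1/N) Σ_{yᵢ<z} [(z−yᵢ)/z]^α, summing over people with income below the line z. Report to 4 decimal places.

0.0653

Below z: R3,000, R6,000 (q = 2 of N = 11).
Gap ratios (z−y)/z: (8836−3000)/8836 = 0.6605; (8836−6000)/8836 = 0.3210.
Raised to α = 1.5: 0.53677; 0.18183.
Sum = 0.718606; FGT(1.5) = 0.718606 / 11 = 0.0653.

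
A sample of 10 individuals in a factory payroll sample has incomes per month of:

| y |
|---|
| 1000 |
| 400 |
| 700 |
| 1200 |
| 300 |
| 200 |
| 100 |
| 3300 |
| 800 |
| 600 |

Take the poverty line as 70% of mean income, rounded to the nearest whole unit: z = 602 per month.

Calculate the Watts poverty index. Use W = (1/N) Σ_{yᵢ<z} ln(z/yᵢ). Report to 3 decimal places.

Incomes under z: 100, 200, 300, 400, 600 (q = 5 of N = 10).
ln(z/y) terms: ln(602/100) = 1.7951; ln(602/200) = 1.1019; ln(602/300) = 0.6965; ln(602/400) = 0.4088; ln(602/600) = 0.0033.
W = 4.005623 / 10 = 0.401.

0.401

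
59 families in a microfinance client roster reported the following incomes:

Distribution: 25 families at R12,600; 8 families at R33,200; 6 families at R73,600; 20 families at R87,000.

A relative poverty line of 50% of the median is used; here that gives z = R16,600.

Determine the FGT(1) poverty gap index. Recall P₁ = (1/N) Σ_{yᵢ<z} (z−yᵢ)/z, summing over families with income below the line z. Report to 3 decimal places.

0.102

Below z: 25×R12,600 (q = 25 of N = 59).
Normalized shortfalls: (16600−12600)/16600 = 0.2410 (×25).
Σ = 6.024096. Dividing by the full population N = 59 gives P₁ = 0.102.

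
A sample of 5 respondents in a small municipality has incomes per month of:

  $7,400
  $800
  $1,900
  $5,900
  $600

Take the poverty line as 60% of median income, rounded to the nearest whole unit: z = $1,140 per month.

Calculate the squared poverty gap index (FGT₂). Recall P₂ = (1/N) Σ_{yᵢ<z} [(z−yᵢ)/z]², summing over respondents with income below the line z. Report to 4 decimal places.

0.0627

Incomes under z: $600, $800 (q = 2 of N = 5).
Shortfall ratios: (1140−600)/1140 = 0.4737; (1140−800)/1140 = 0.2982.
Squared: 0.2244; 0.0890.
Sum = 0.313327; P₂ = 0.313327 / 5 = 0.0627.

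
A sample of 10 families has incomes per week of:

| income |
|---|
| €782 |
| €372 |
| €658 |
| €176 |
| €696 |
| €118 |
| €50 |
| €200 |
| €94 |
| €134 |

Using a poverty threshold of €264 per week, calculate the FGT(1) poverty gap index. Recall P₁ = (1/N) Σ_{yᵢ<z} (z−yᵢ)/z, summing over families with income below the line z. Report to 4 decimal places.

0.3076

Below the line: €50, €94, €118, €134, €176, €200 (q = 6 of N = 10).
Normalized shortfalls: (264−50)/264 = 0.8106; (264−94)/264 = 0.6439; (264−118)/264 = 0.5530; (264−134)/264 = 0.4924; (264−176)/264 = 0.3333; (264−200)/264 = 0.2424.
Sum of shortfalls = 3.075758; P₁ averages over all N: 3.075758 / 10 = 0.3076.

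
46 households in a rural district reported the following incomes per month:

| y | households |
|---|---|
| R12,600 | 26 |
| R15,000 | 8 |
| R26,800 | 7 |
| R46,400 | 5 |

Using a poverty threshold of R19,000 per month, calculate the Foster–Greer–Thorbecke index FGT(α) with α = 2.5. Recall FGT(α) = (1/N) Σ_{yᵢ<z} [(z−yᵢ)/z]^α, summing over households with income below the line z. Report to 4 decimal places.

Below z: 26×R12,600, 8×R15,000 (q = 34 of N = 46).
Relative gaps: (19000−12600)/19000 = 0.3368 (×26); (19000−15000)/19000 = 0.2105 (×8).
Raised to α = 2.5: 0.06585 (×26); 0.02034 (×8).
Sum = 1.874828; FGT(2.5) = 1.874828 / 46 = 0.0408.

0.0408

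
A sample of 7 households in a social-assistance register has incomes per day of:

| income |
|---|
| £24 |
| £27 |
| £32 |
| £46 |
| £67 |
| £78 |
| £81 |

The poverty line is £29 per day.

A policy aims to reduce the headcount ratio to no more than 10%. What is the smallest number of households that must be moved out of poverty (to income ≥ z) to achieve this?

2 of the 7 households are poor, so H = 2/7 = 0.286.
A headcount ratio of at most 10% allows at most ⌊0.10 × 7⌋ = 0 poor households.
So at least 2 − 0 = 2 must be lifted.

2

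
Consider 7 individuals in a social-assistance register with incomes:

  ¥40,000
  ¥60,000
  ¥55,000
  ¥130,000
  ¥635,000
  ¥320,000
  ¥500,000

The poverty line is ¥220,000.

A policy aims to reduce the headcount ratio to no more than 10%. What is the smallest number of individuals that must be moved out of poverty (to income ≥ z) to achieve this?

4

Currently q = 4 of N = 7 are below the line (H = 0.571).
A headcount ratio of at most 10% allows at most ⌊0.10 × 7⌋ = 0 poor individuals.
So at least 4 − 0 = 4 must be lifted.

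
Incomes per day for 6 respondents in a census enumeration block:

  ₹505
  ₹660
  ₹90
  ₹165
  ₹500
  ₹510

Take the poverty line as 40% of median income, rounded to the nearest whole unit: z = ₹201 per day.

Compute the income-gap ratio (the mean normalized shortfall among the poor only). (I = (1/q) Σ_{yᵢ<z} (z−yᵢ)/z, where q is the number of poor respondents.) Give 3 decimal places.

0.366

Below z: ₹90, ₹165 (q = 2 of N = 6).
Relative gaps: 0.5522, 0.1791; sum = 0.731343.
The income-gap ratio divides by q (the poor only): 0.731343 / 2 = 0.366.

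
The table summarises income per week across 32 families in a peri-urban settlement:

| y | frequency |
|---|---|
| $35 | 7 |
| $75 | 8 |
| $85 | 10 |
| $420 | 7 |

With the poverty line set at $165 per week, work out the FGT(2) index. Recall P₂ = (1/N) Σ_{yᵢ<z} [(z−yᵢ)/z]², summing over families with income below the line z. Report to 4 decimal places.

Poor units: 7×$35, 8×$75, 10×$85 (q = 25 of N = 32).
Relative gaps: (165−35)/165 = 0.7879 (×7); (165−75)/165 = 0.5455 (×8); (165−85)/165 = 0.4848 (×10).
Squared: 0.6208 (×7); 0.2975 (×8); 0.2351 (×10).
Sum = 9.076217; P₂ = 9.076217 / 32 = 0.2836.

0.2836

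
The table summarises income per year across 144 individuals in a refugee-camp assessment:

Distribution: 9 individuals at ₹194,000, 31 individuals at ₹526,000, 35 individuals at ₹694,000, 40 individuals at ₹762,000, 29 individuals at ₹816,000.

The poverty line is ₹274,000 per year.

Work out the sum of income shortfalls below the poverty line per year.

Incomes under z: 9×₹194,000 (q = 9 of N = 144).
Individual gaps: 9×(274000−194000) = 720000.
Aggregate gap = ₹720,000.

₹720,000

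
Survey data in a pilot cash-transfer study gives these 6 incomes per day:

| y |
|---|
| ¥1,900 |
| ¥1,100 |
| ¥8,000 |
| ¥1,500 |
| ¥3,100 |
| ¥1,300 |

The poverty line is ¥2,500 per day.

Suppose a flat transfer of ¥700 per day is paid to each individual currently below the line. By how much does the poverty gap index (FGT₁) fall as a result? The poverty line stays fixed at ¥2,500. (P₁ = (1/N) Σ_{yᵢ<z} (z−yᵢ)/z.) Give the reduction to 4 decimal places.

0.1800

Before: below the line — ¥1,100, ¥1,300, ¥1,500, ¥1,900; poverty gap index (FGT₁) = 0.280000.
After the ¥700 transfer: below the line — ¥1,800, ¥2,000, ¥2,200; poverty gap index (FGT₁) = 0.100000.
Reduction = 0.280000 − 0.100000 = 0.1800.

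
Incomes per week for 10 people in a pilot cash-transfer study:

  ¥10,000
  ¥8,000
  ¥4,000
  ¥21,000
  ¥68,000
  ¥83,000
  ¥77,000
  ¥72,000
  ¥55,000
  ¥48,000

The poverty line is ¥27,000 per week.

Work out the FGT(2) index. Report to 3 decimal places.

Poor units: ¥4,000, ¥8,000, ¥10,000, ¥21,000 (q = 4 of N = 10).
Relative gaps: (27000−4000)/27000 = 0.8519; (27000−8000)/27000 = 0.7037; (27000−10000)/27000 = 0.6296; (27000−21000)/27000 = 0.2222.
Squared: 0.7257; 0.4952; 0.3964; 0.0494.
Sum = 1.666667; P₂ = 1.666667 / 10 = 0.167.

0.167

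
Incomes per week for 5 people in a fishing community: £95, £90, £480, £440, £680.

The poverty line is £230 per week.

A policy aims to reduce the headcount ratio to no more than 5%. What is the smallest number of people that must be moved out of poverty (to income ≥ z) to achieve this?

Currently q = 2 of N = 5 are below the line (H = 0.400).
A headcount ratio of at most 5% allows at most ⌊0.05 × 5⌋ = 0 poor people.
So at least 2 − 0 = 2 must be lifted.

2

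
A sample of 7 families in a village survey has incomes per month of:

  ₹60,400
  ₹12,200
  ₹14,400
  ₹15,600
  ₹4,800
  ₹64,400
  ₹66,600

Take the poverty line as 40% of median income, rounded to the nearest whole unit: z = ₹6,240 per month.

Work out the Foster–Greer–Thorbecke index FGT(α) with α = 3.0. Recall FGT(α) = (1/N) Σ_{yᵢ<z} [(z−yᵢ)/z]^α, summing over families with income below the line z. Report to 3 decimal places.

0.002

Poor units: ₹4,800 (q = 1 of N = 7).
Shortfall ratios: (6240−4800)/6240 = 0.2308.
Raised to α = 3.0: 0.01229.
Sum = 0.012289; FGT(3.0) = 0.012289 / 7 = 0.002.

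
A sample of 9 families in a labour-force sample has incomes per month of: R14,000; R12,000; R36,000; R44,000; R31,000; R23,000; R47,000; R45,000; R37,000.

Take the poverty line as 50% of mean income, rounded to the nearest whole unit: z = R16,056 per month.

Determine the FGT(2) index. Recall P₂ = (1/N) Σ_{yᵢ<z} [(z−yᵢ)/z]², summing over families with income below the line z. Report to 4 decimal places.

Incomes under z: R12,000, R14,000 (q = 2 of N = 9).
Relative gaps: (16056−12000)/16056 = 0.2526; (16056−14000)/16056 = 0.1281.
Squared: 0.0638; 0.0164.
Sum = 0.080212; P₂ = 0.080212 / 9 = 0.0089.

0.0089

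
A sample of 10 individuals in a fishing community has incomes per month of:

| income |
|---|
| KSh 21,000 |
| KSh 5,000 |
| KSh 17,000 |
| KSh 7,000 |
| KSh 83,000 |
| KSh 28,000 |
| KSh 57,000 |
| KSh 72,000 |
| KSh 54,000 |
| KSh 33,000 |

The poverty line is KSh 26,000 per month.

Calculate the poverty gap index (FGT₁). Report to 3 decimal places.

0.208

Below the line: KSh 5,000, KSh 7,000, KSh 17,000, KSh 21,000 (q = 4 of N = 10).
Shortfall ratios: (26000−5000)/26000 = 0.8077; (26000−7000)/26000 = 0.7308; (26000−17000)/26000 = 0.3462; (26000−21000)/26000 = 0.1923.
Σ = 2.076923. Dividing by the full population N = 10 gives P₁ = 0.208.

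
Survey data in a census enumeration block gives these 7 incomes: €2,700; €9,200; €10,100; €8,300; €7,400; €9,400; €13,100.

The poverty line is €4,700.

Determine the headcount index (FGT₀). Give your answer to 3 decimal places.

1 of the 7 people have income below €4,700.
H = 1/7 = 0.143.

0.143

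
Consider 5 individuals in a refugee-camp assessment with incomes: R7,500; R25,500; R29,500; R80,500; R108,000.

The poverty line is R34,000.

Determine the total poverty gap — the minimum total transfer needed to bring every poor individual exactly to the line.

R39,500

Below z: R7,500, R25,500, R29,500 (q = 3 of N = 5).
Individual gaps: 34000−7500 = 26500; 34000−25500 = 8500; 34000−29500 = 4500.
Aggregate gap = R39,500.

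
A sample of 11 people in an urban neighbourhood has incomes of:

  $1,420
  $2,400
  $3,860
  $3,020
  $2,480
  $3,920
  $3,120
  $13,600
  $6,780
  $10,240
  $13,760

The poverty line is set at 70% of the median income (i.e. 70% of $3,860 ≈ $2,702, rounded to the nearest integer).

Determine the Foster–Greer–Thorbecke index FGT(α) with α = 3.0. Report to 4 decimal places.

Poor units: $1,420, $2,400, $2,480 (q = 3 of N = 11).
Relative gaps: (2702−1420)/2702 = 0.4745; (2702−2400)/2702 = 0.1118; (2702−2480)/2702 = 0.0822.
Raised to α = 3.0: 0.10681; 0.00140; 0.00055.
Sum = 0.108760; FGT(3.0) = 0.108760 / 11 = 0.0099.

0.0099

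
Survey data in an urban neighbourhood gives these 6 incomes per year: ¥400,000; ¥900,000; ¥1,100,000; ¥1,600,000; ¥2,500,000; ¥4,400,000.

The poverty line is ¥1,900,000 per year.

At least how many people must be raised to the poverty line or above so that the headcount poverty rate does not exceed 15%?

4

Currently q = 4 of N = 6 are below the line (H = 0.667).
A headcount ratio of at most 15% allows at most ⌊0.15 × 6⌋ = 0 poor people.
So at least 4 − 0 = 4 must be lifted.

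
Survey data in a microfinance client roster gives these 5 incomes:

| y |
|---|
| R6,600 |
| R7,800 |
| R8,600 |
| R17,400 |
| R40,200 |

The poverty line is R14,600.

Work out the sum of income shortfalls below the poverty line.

Below the line: R6,600, R7,800, R8,600 (q = 3 of N = 5).
Individual gaps: 14600−6600 = 8000; 14600−7800 = 6800; 14600−8600 = 6000.
Aggregate gap = R20,800.

R20,800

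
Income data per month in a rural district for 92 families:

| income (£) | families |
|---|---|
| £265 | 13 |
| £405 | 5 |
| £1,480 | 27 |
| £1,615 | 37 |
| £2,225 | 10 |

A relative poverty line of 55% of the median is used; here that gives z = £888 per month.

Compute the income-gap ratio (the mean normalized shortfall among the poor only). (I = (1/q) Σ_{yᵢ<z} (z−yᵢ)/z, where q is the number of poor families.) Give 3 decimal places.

Below z: 13×£265, 5×£405 (q = 18 of N = 92).
Shortfall ratios (z−y)/z: 0.7016 (×13), 0.5439 (×5); sum = 11.840090.
The income-gap ratio divides by q (the poor only): 11.840090 / 18 = 0.658.

0.658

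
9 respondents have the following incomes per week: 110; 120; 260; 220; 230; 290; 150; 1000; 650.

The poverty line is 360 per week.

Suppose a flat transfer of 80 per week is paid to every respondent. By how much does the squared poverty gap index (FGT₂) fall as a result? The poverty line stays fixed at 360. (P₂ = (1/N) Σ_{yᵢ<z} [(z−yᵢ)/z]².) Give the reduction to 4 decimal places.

Before: below the line — 110, 120, 150, 220, 230, 260, 290; squared poverty gap index (FGT₂) = 0.184842.
After the 80 transfer: below the line — 190, 200, 230, 300, 310, 340; squared poverty gap index (FGT₂) = 0.066787.
Reduction = 0.184842 − 0.066787 = 0.1181.

0.1181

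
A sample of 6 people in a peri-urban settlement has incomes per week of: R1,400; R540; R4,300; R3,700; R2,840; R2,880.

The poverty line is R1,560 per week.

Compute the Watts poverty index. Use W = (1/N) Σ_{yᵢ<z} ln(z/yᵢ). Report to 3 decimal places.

0.195

Below the line: R540, R1,400 (q = 2 of N = 6).
ln(z/y) terms: ln(1560/540) = 1.0609; ln(1560/1400) = 0.1082.
W = 1.169086 / 6 = 0.195.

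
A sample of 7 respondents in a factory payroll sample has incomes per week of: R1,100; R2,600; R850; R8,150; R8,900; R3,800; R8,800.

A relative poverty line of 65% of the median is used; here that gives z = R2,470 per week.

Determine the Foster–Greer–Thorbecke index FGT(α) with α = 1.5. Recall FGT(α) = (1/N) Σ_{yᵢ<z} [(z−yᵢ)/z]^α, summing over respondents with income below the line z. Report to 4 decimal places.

0.1349

Incomes under z: R850, R1,100 (q = 2 of N = 7).
Normalized shortfalls: (2470−850)/2470 = 0.6559; (2470−1100)/2470 = 0.5547.
Raised to α = 1.5: 0.53116; 0.41308.
Sum = 0.944243; FGT(1.5) = 0.944243 / 7 = 0.1349.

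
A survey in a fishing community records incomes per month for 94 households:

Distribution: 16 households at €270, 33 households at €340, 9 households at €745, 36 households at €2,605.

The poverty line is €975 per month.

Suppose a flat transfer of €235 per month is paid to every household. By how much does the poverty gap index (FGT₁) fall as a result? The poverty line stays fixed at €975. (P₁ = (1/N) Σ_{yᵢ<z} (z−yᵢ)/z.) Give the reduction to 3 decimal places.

0.148

Before: below the line — 16×€270, 33×€340, 9×€745; poverty gap index (FGT₁) = 0.37430.
After the €235 transfer: below the line — 16×€505, 33×€575; poverty gap index (FGT₁) = 0.22608.
Reduction = 0.37430 − 0.22608 = 0.148.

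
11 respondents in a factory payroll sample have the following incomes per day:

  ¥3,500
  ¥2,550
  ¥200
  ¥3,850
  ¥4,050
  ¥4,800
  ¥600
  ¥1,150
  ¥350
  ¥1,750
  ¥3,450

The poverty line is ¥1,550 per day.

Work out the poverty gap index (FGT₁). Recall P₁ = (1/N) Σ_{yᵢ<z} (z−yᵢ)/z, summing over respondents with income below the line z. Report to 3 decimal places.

0.229

Below z: ¥200, ¥350, ¥600, ¥1,150 (q = 4 of N = 11).
Shortfall ratios: (1550−200)/1550 = 0.8710; (1550−350)/1550 = 0.7742; (1550−600)/1550 = 0.6129; (1550−1150)/1550 = 0.2581.
Σ = 2.516129. Dividing by the full population N = 11 gives P₁ = 0.229.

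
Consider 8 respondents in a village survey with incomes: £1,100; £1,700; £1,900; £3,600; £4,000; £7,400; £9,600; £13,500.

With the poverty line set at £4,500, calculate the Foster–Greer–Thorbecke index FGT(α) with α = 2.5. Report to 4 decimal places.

Poor units: £1,100, £1,700, £1,900, £3,600, £4,000 (q = 5 of N = 8).
Gap ratios (z−y)/z: (4500−1100)/4500 = 0.7556; (4500−1700)/4500 = 0.6222; (4500−1900)/4500 = 0.5778; (4500−3600)/4500 = 0.2000; (4500−4000)/4500 = 0.1111.
Raised to α = 2.5: 0.49621; 0.30540; 0.25375; 0.01789; 0.00412.
Sum = 1.077358; FGT(2.5) = 1.077358 / 8 = 0.1347.

0.1347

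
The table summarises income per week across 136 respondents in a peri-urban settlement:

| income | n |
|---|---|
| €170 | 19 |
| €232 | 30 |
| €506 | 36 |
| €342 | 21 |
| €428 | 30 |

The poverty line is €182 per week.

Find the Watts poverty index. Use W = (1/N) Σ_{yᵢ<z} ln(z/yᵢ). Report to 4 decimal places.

Below z: 19×€170 (q = 19 of N = 136).
ln(z/y) terms: ln(182/170) = 0.0682 (×19).
W = 1.295957 / 136 = 0.0095.

0.0095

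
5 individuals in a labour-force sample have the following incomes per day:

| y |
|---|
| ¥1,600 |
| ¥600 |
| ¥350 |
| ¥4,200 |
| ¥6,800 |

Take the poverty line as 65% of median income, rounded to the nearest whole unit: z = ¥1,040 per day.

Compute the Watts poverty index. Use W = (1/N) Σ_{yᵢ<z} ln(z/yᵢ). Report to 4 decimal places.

Below the line: ¥350, ¥600 (q = 2 of N = 5).
Log gaps: ln(1040/350) = 1.0890; ln(1040/600) = 0.5500.
W = 1.639089 / 5 = 0.3278.

0.3278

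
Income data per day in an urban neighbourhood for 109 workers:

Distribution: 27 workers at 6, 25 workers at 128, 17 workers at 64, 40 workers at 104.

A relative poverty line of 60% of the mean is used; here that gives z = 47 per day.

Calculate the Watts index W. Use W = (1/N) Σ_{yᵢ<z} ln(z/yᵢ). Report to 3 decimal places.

Below the line: 27×6 (q = 27 of N = 109).
ln(z/y) terms: ln(47/6) = 2.0584 (×27).
W = 55.576480 / 109 = 0.510.

0.510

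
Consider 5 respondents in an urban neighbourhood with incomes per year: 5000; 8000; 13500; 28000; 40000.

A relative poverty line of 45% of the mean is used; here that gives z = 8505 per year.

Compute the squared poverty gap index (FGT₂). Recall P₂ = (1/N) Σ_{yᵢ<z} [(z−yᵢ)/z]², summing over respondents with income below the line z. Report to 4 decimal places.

Incomes under z: 5000, 8000 (q = 2 of N = 5).
Normalized shortfalls: (8505−5000)/8505 = 0.4121; (8505−8000)/8505 = 0.0594.
Squared: 0.1698; 0.0035.
Sum = 0.173361; P₂ = 0.173361 / 5 = 0.0347.

0.0347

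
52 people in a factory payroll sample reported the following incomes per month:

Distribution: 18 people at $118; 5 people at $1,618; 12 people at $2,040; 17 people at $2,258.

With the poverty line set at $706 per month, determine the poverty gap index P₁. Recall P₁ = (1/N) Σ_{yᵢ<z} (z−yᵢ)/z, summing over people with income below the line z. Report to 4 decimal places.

Below the line: 18×$118 (q = 18 of N = 52).
Relative gaps: (706−118)/706 = 0.8329 (×18).
Σ = 14.991501. Dividing by the full population N = 52 gives P₁ = 0.2883.

0.2883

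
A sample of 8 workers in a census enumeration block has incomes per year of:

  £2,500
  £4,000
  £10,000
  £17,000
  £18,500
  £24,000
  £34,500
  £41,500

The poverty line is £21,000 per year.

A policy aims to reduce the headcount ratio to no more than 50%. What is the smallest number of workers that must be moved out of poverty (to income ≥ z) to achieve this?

1

Currently q = 5 of N = 8 are below the line (H = 0.625).
A headcount ratio of at most 50% allows at most ⌊0.50 × 8⌋ = 4 poor workers.
So at least 5 − 4 = 1 must be lifted.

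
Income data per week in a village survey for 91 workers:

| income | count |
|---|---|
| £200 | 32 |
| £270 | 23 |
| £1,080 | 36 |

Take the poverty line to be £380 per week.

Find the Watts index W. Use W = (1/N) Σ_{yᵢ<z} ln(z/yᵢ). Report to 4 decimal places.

Poor units: 32×£200, 23×£270 (q = 55 of N = 91).
Log shortfalls: ln(380/200) = 0.6419 (×32); ln(380/270) = 0.3417 (×23).
W = 28.399558 / 91 = 0.3121.

0.3121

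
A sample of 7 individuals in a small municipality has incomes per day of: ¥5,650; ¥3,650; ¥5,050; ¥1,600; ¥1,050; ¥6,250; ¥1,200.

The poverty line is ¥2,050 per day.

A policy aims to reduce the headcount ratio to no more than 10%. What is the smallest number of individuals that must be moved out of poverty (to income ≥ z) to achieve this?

3

3 of the 7 individuals are poor, so H = 3/7 = 0.429.
A headcount ratio of at most 10% allows at most ⌊0.10 × 7⌋ = 0 poor individuals.
So at least 3 − 0 = 3 must be lifted.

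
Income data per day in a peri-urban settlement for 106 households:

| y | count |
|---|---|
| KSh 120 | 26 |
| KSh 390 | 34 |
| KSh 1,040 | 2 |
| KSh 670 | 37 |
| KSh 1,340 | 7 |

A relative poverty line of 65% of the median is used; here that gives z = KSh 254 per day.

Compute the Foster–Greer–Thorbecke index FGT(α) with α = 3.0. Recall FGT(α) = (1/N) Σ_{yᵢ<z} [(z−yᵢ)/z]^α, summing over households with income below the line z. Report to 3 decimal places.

Below z: 26×KSh 120 (q = 26 of N = 106).
Normalized shortfalls: (254−120)/254 = 0.5276 (×26).
Raised to α = 3.0: 0.14683 (×26).
Sum = 3.817566; FGT(3.0) = 3.817566 / 106 = 0.036.

0.036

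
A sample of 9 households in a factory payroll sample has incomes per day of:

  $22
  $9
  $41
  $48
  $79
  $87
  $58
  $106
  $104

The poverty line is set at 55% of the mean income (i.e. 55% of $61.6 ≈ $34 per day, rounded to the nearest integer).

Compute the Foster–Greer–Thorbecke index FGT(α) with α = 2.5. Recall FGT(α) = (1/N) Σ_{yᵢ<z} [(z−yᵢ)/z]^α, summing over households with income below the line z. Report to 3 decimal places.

0.060

Below the line: $9, $22 (q = 2 of N = 9).
Gap ratios (z−y)/z: (34−9)/34 = 0.7353; (34−22)/34 = 0.3529.
Raised to α = 2.5: 0.46361; 0.07400.
Sum = 0.537614; FGT(2.5) = 0.537614 / 9 = 0.060.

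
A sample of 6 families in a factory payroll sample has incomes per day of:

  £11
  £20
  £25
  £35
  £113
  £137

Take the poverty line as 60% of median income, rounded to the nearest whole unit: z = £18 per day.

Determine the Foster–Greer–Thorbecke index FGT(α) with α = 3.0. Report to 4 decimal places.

Below z: £11 (q = 1 of N = 6).
Normalized shortfalls: (18−11)/18 = 0.3889.
Raised to α = 3.0: 0.05881.
Sum = 0.058813; FGT(3.0) = 0.058813 / 6 = 0.0098.

0.0098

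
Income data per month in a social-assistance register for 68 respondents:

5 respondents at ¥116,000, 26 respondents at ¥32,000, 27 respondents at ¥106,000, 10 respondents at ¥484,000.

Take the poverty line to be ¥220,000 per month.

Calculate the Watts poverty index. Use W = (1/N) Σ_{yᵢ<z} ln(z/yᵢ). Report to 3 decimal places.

1.074

Incomes under z: 26×¥32,000, 27×¥106,000, 5×¥116,000 (q = 58 of N = 68).
Log shortfalls: ln(220000/32000) = 1.9279 (×26); ln(220000/106000) = 0.7302 (×27); ln(220000/116000) = 0.6400 (×5).
W = 73.040458 / 68 = 1.074.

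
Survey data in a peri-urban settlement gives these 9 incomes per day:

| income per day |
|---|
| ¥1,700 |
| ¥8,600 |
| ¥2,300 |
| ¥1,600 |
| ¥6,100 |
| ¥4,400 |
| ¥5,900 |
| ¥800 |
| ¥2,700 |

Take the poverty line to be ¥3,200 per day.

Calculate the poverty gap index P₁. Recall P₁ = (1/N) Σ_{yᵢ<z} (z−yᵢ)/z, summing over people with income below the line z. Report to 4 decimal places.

Incomes under z: ¥800, ¥1,600, ¥1,700, ¥2,300, ¥2,700 (q = 5 of N = 9).
Relative gaps: (3200−800)/3200 = 0.7500; (3200−1600)/3200 = 0.5000; (3200−1700)/3200 = 0.4688; (3200−2300)/3200 = 0.2812; (3200−2700)/3200 = 0.1562.
Σ = 2.156250. Dividing by the full population N = 9 gives P₁ = 0.2396.

0.2396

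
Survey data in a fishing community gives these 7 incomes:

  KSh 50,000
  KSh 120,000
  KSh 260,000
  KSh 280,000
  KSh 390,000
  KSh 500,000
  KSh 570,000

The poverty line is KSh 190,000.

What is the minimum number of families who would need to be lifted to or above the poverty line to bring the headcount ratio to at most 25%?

1

2 of the 7 families are poor, so H = 2/7 = 0.286.
A headcount ratio of at most 25% allows at most ⌊0.25 × 7⌋ = 1 poor families.
So at least 2 − 1 = 1 must be lifted.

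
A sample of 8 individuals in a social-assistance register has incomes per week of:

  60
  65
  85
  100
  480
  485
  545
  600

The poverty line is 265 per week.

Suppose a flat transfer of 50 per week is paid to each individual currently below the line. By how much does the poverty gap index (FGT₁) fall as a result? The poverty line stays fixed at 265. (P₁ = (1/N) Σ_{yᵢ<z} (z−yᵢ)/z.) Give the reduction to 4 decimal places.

0.0943

Before: below the line — 60, 65, 85, 100; poverty gap index (FGT₁) = 0.353774.
After the 50 transfer: below the line — 110, 115, 135, 150; poverty gap index (FGT₁) = 0.259434.
Reduction = 0.353774 − 0.259434 = 0.0943.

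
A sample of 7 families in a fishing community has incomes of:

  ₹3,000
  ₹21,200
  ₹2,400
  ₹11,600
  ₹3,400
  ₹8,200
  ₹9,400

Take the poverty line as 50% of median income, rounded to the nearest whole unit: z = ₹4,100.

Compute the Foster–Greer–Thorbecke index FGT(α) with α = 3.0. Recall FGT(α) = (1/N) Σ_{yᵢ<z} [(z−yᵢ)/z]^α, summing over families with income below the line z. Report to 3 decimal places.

0.014

Incomes under z: ₹2,400, ₹3,000, ₹3,400 (q = 3 of N = 7).
Gap ratios (z−y)/z: (4100−2400)/4100 = 0.4146; (4100−3000)/4100 = 0.2683; (4100−3400)/4100 = 0.1707.
Raised to α = 3.0: 0.07128; 0.01931; 0.00498.
Sum = 0.095573; FGT(3.0) = 0.095573 / 7 = 0.014.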